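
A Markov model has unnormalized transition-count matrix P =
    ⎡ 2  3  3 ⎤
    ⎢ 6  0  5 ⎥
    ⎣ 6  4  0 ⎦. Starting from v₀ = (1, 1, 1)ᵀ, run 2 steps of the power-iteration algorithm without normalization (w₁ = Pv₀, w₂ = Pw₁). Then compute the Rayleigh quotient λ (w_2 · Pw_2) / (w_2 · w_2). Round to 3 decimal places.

λ ≈ 9.409

w1 = Pv₀ = (8, 11, 10)
w2 = Pw1 = (79, 98, 92)
Pw2 = (728, 934, 866)
w2·Pw2 = 79·728 + 98·934 + 92·866 = 228716; w2·w2 = 79·79 + 98·98 + 92·92 = 24309
λ ≈ 228716/24309 = 9.409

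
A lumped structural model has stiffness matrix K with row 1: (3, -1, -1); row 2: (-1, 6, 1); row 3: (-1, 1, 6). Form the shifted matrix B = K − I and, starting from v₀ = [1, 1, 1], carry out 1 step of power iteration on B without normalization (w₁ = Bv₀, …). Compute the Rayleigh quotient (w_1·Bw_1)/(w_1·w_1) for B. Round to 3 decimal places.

μ ≈ 6.000

B = K − I has rows (2, -1, -1); (-1, 5, 1); (-1, 1, 5)
w1 = Bv₀ = (0, 5, 5)
Bw1 = (-10, 30, 30)
w1·Bw1 = 300; w1·w1 = 50; μ ≈ 300/50 = 6.000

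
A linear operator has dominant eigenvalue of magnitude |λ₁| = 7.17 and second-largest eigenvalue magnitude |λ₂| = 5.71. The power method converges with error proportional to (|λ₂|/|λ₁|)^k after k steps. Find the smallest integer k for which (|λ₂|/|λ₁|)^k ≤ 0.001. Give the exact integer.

31

|λ₂/λ₁| = 5.71/7.17 = 0.79637
Need k ≥ ln(0.001) / ln(0.79637) = -6.9078 / -0.2277 ≈ 30.339
Smallest integer k satisfying the bound: 31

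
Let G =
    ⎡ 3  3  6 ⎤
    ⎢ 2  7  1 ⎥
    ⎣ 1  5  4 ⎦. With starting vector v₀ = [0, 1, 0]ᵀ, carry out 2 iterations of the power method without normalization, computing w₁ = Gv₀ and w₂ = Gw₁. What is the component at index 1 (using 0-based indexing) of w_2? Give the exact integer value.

w1 = Gv₀ = (3, 7, 5)
w2 = Gw1 = (60, 60, 58)
The requested component of w2 is 60.

60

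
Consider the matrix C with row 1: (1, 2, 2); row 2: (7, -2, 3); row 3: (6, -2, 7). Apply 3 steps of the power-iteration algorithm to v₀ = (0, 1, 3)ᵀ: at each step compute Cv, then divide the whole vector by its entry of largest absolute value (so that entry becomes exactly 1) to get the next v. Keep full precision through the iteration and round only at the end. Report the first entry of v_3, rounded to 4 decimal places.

Cv0 = (8.00000, 7.00000, 19.00000); divide by 19.00000 → v1 = (0.42105, 0.36842, 1.00000)
Cv1 = (3.15789, 5.21053, 8.78947); divide by 8.78947 → v2 = (0.35928, 0.59281, 1.00000)
Cv2 = (3.54491, 4.32934, 7.97006); divide by 7.97006 → v3 = (0.44478, 0.54320, 1.00000)
Requested entry of v3: 592/1331 = 0.4448

0.4448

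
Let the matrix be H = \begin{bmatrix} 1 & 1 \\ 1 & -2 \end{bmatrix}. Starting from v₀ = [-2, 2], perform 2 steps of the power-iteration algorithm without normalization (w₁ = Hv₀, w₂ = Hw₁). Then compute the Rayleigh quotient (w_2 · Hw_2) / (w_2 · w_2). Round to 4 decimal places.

λ ≈ -2.2000

w1 = Hv₀ = (1·(-2) + 1·2; 1·(-2) + (-2)·2) = (0, -6)
w2 = Hw1 = (1·0 + 1·(-6); 1·0 + (-2)·(-6)) = (-6, 12)
Hw2 = (6, -30)
w2·Hw2 = (-6)·6 + 12·(-30) = -396; w2·w2 = (-6)·(-6) + 12·12 = 180
λ ≈ -396/180 = -2.2000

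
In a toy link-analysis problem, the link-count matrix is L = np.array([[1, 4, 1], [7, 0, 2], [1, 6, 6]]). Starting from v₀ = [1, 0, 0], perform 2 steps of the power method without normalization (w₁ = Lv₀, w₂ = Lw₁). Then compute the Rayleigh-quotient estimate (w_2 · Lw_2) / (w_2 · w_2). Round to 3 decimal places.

λ ≈ 7.316

w1 = Lv₀ = (1·1 + 4·0 + 1·0; 7·1 + 0·0 + 2·0; 1·1 + 6·0 + 6·0) = (1, 7, 1)
w2 = Lw1 = (1·1 + 4·7 + 1·1; 7·1 + 0·7 + 2·1; 1·1 + 6·7 + 6·1) = (30, 9, 49)
Lw2 = (115, 308, 378)
w2·Lw2 = 30·115 + 9·308 + 49·378 = 24744; w2·w2 = 30·30 + 9·9 + 49·49 = 3382
λ ≈ 24744/3382 = 7.316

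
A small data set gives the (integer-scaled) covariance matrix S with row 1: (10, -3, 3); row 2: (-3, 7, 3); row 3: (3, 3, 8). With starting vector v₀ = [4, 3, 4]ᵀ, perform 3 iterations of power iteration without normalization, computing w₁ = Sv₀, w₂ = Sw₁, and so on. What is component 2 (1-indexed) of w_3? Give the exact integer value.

w1 = Sv₀ = (10·4 + (-3)·3 + 3·4; (-3)·4 + 7·3 + 3·4; 3·4 + 3·3 + 8·4) = (43, 21, 53)
w2 = Sw1 = (10·43 + (-3)·21 + 3·53; (-3)·43 + 7·21 + 3·53; 3·43 + 3·21 + 8·53) = (526, 177, 616)
w3 = Sw2 = (6577, 1509, 7037)
The requested component of w3 is 1509.

1509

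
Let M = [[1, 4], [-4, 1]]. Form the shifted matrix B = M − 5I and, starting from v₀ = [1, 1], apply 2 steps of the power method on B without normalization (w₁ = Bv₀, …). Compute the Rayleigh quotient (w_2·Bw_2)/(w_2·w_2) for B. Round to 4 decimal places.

μ ≈ -4.0000

B = M − 5I has rows (-4, 4); (-4, -4)
w1 = Bv₀ = (0, -8)
w2 = Bw1 = (-32, 32)
Bw2 = (256, 0)
w2·Bw2 = -8192; w2·w2 = 2048; μ ≈ -8192/2048 = -4.0000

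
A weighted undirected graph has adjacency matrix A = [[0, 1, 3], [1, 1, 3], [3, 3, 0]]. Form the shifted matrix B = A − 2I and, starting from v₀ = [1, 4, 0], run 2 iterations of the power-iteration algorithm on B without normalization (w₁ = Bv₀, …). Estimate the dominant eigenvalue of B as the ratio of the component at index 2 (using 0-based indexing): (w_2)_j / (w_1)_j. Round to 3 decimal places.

μ ≈ -2.200

B = A − 2I has rows (-2, 1, 3); (1, -1, 3); (3, 3, -2)
w1 = Bv₀ = ((-2)·1 + 1·4 + 3·0; 1·1 + (-1)·4 + 3·0; 3·1 + 3·4 + (-2)·0) = (2, -3, 15)
w2 = Bw1 = ((-2)·2 + 1·(-3) + 3·15; 1·2 + (-1)·(-3) + 3·15; 3·2 + 3·(-3) + (-2)·15) = (38, 50, -33)
Ratio: -33/15 = -2.200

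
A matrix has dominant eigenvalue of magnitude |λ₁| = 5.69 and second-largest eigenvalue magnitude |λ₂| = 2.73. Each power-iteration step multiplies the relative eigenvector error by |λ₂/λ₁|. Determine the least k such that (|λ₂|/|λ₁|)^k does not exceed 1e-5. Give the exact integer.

16

|λ₂/λ₁| = 2.73/5.69 = 0.47979
Need k ≥ ln(1e-5) / ln(0.47979) = -11.5129 / -0.7344 ≈ 15.676
Smallest integer k satisfying the bound: 16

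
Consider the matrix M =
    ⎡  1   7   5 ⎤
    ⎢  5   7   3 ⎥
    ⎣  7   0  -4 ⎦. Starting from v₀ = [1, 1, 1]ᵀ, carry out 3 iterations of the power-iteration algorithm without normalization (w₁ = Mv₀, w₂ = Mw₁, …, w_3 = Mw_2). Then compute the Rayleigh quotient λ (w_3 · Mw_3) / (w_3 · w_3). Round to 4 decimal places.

λ ≈ 11.8796

w1 = Mv₀ = (13, 15, 3)
w2 = Mw1 = (133, 179, 79)
w3 = Mw2 = (1781, 2155, 615)
Mw3 = (19941, 25835, 10007)
w3·Mw3 = 1781·19941 + 2155·25835 + 615·10007 = 97343651; w3·w3 = 1781·1781 + 2155·2155 + 615·615 = 8194211
λ ≈ 97343651/8194211 = 11.8796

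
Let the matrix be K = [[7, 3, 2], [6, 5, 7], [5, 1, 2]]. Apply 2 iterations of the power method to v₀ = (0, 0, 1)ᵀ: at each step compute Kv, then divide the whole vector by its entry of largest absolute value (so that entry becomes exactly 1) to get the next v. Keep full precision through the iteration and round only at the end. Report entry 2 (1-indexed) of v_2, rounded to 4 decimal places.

1.0000

Kv0 = (2.00000, 7.00000, 2.00000); divide by 7.00000 → v1 = (0.28571, 1.00000, 0.28571)
Kv1 = (5.57143, 8.71429, 3.00000); divide by 8.71429 → v2 = (0.63934, 1.00000, 0.34426)
Requested entry of v2: 61/61 = 1.0000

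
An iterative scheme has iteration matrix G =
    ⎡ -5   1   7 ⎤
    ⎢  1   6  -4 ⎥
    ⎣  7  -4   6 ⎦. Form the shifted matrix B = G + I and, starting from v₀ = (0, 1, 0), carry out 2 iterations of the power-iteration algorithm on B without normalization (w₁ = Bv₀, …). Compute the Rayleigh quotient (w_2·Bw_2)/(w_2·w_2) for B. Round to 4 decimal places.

11.4496

B = G + I has rows (-4, 1, 7); (1, 7, -4); (7, -4, 7)
w1 = Bv₀ = ((-4)·0 + 1·1 + 7·0; 1·0 + 7·1 + (-4)·0; 7·0 + (-4)·1 + 7·0) = (1, 7, -4)
w2 = Bw1 = ((-4)·1 + 1·7 + 7·(-4); 1·1 + 7·7 + (-4)·(-4); 7·1 + (-4)·7 + 7·(-4)) = (-25, 66, -49)
Bw2 = (-177, 633, -782)
w2·Bw2 = 84521; w2·w2 = 7382; μ ≈ 84521/7382 = 11.4496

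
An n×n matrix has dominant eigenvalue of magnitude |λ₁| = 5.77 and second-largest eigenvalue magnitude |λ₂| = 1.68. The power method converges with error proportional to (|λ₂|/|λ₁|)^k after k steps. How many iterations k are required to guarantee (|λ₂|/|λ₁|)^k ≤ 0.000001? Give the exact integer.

|λ₂/λ₁| = 1.68/5.77 = 0.29116
Need k ≥ ln(0.000001) / ln(0.29116) = -13.8155 / -1.2339 ≈ 11.197
Smallest integer k satisfying the bound: 12

12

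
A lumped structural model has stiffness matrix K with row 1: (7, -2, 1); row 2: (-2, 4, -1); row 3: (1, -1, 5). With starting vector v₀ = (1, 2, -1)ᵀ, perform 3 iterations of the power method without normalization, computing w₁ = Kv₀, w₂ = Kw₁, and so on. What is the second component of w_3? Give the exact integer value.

w1 = Kv₀ = (7·1 + (-2)·2 + 1·(-1); (-2)·1 + 4·2 + (-1)·(-1); 1·1 + (-1)·2 + 5·(-1)) = (2, 7, -6)
w2 = Kw1 = (7·2 + (-2)·7 + 1·(-6); (-2)·2 + 4·7 + (-1)·(-6); 1·2 + (-1)·7 + 5·(-6)) = (-6, 30, -35)
w3 = Kw2 = (-137, 167, -211)
The requested component of w3 is 167.

167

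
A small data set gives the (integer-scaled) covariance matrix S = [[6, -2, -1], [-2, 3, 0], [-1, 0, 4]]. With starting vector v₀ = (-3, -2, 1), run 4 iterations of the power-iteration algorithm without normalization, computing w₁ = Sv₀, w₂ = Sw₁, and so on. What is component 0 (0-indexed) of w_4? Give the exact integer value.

-4947

w1 = Sv₀ = (6·(-3) + (-2)·(-2) + (-1)·1; (-2)·(-3) + 3·(-2) + 0·1; (-1)·(-3) + 0·(-2) + 4·1) = (-15, 0, 7)
w2 = Sw1 = (6·(-15) + (-2)·0 + (-1)·7; (-2)·(-15) + 3·0 + 0·7; (-1)·(-15) + 0·0 + 4·7) = (-97, 30, 43)
w3 = Sw2 = (-685, 284, 269)
w4 = Sw3 = (-4947, 2222, 1761)
The requested component of w4 is -4947.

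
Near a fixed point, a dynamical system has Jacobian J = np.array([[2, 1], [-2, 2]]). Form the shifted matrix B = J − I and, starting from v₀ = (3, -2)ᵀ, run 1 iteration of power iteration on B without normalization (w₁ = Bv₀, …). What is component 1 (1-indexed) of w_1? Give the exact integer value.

1

B = J − I has rows (1, 1); (-2, 1)
w1 = Bv₀ = (1, -8)
Requested component of w1: 1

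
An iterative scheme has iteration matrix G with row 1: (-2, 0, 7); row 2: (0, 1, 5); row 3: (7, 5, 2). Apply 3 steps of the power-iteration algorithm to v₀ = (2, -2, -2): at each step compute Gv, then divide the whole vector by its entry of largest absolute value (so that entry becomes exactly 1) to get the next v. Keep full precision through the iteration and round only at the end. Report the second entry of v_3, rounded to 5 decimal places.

0.68559

Gv0 = (-18.000000, -12.000000, 0.000000); divide by -18.000000 → v1 = (1.000000, 0.666667, 0.000000)
Gv1 = (-2.000000, 0.666667, 10.333333); divide by 10.333333 → v2 = (-0.193548, 0.064516, 1.000000)
Gv2 = (7.387097, 5.064516, 0.967742); divide by 7.387097 → v3 = (1.000000, 0.685590, 0.131004)
Requested entry of v3: -942/-1374 = 0.68559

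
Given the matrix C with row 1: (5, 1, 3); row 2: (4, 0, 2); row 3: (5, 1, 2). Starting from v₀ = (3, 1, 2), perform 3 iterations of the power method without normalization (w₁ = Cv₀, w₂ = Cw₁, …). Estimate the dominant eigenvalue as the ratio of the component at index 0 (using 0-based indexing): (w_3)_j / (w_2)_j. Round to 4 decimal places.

w1 = Cv₀ = (22, 16, 20)
w2 = Cw1 = (186, 128, 166)
w3 = Cw2 = (1556, 1076, 1390)
Ratio at component: 1556 / 186 = 8.3656

λ ≈ 8.3656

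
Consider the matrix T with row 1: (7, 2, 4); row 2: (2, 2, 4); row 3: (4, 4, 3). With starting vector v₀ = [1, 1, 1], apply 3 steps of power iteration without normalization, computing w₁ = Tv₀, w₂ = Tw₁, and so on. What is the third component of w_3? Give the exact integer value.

1299

w1 = Tv₀ = (7·1 + 2·1 + 4·1; 2·1 + 2·1 + 4·1; 4·1 + 4·1 + 3·1) = (13, 8, 11)
w2 = Tw1 = (7·13 + 2·8 + 4·11; 2·13 + 2·8 + 4·11; 4·13 + 4·8 + 3·11) = (151, 86, 117)
w3 = Tw2 = (1697, 942, 1299)
The requested component of w3 is 1299.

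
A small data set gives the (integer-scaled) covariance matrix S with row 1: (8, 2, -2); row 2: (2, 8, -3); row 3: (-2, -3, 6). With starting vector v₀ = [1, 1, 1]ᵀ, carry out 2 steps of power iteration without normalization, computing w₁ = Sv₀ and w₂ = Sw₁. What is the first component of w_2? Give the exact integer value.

76

w1 = Sv₀ = (8·1 + 2·1 + (-2)·1; 2·1 + 8·1 + (-3)·1; (-2)·1 + (-3)·1 + 6·1) = (8, 7, 1)
w2 = Sw1 = (8·8 + 2·7 + (-2)·1; 2·8 + 8·7 + (-3)·1; (-2)·8 + (-3)·7 + 6·1) = (76, 69, -31)
The requested component of w2 is 76.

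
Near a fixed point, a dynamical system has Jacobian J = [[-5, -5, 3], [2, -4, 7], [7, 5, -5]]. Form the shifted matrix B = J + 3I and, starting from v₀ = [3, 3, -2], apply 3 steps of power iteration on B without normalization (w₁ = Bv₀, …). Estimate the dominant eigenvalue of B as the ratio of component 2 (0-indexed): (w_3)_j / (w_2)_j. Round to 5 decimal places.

B = J + 3I has rows (-2, -5, 3); (2, -1, 7); (7, 5, -2)
w1 = Bv₀ = ((-2)·3 + (-5)·3 + 3·(-2); 2·3 + (-1)·3 + 7·(-2); 7·3 + 5·3 + (-2)·(-2)) = (-27, -11, 40)
w2 = Bw1 = ((-2)·(-27) + (-5)·(-11) + 3·40; 2·(-27) + (-1)·(-11) + 7·40; 7·(-27) + 5·(-11) + (-2)·40) = (229, 237, -324)
w3 = Bw2 = (-2615, -2047, 3436)
Ratio: 3436/-324 = -10.60494

-10.60494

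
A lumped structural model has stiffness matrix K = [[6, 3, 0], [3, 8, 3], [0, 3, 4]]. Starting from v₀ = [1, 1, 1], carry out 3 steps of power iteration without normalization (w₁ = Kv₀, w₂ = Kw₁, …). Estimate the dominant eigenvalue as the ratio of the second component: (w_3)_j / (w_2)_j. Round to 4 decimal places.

w1 = Kv₀ = (9, 14, 7)
w2 = Kw1 = (96, 160, 70)
w3 = Kw2 = (1056, 1778, 760)
Ratio at component: 1778 / 160 = 11.1125

11.1125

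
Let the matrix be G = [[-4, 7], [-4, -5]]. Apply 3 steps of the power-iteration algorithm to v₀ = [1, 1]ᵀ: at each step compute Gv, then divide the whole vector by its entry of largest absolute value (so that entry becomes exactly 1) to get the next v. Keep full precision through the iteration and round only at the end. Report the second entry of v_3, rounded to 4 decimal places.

0.2542

Gv0 = (3.00000, -9.00000); divide by -9.00000 → v1 = (-0.33333, 1.00000)
Gv1 = (8.33333, -3.66667); divide by 8.33333 → v2 = (1.00000, -0.44000)
Gv2 = (-7.08000, -1.80000); divide by -7.08000 → v3 = (1.00000, 0.25424)
Requested entry of v3: 135/531 = 0.2542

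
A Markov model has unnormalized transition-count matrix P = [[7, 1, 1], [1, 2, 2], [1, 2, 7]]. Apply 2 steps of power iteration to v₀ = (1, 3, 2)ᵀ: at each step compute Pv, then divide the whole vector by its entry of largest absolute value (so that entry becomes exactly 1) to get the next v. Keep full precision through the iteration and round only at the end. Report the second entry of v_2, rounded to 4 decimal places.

0.4199

Pv0 = (12.00000, 11.00000, 21.00000); divide by 21.00000 → v1 = (0.57143, 0.52381, 1.00000)
Pv1 = (5.52381, 3.61905, 8.61905); divide by 8.61905 → v2 = (0.64088, 0.41989, 1.00000)
Requested entry of v2: 76/181 = 0.4199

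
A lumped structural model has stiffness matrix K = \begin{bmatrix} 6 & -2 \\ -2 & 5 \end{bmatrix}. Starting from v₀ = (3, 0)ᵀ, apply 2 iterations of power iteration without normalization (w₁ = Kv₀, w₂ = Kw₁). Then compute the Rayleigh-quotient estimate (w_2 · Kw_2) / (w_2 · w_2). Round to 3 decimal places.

λ ≈ 7.457

w1 = Kv₀ = (18, -6)
w2 = Kw1 = (120, -66)
Kw2 = (852, -570)
w2·Kw2 = 120·852 + (-66)·(-570) = 139860; w2·w2 = 120·120 + (-66)·(-66) = 18756
λ ≈ 139860/18756 = 7.457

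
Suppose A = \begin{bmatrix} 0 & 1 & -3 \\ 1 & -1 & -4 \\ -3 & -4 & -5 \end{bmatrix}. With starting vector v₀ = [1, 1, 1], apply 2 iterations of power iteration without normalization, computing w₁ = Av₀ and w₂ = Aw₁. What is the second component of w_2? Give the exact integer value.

50

w1 = Av₀ = (0·1 + 1·1 + (-3)·1; 1·1 + (-1)·1 + (-4)·1; (-3)·1 + (-4)·1 + (-5)·1) = (-2, -4, -12)
w2 = Aw1 = (0·(-2) + 1·(-4) + (-3)·(-12); 1·(-2) + (-1)·(-4) + (-4)·(-12); (-3)·(-2) + (-4)·(-4) + (-5)·(-12)) = (32, 50, 82)
The requested component of w2 is 50.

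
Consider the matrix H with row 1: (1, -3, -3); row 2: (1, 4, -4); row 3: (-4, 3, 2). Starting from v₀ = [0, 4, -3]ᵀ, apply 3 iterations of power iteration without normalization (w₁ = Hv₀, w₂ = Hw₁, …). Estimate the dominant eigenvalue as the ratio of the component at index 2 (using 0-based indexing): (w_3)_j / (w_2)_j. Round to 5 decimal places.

w1 = Hv₀ = (-3, 28, 6)
w2 = Hw1 = (-105, 85, 108)
w3 = Hw2 = (-684, -197, 891)
Ratio at component: 891 / 108 = 8.25000

8.25000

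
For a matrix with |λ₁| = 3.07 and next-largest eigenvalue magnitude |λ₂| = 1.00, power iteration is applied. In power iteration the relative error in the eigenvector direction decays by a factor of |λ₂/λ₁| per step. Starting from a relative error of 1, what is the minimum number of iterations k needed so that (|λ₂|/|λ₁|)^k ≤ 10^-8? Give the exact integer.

|λ₂/λ₁| = 1.00/3.07 = 0.32573
Need k ≥ ln(10^-8) / ln(0.32573) = -18.4207 / -1.1217 ≈ 16.422
Smallest integer k satisfying the bound: 17

17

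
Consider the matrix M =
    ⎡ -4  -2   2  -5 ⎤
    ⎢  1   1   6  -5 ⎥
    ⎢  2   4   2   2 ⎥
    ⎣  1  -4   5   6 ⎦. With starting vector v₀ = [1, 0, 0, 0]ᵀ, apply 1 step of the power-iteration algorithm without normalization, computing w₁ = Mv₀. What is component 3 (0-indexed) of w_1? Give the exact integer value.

w1 = Mv₀ = ((-4)·1 + (-2)·0 + 2·0 + (-5)·0; 1·1 + 1·0 + 6·0 + (-5)·0; 2·1 + 4·0 + 2·0 + 2·0; 1·1 + (-4)·0 + 5·0 + 6·0) = (-4, 1, 2, 1)
The requested component of w1 is 1.

1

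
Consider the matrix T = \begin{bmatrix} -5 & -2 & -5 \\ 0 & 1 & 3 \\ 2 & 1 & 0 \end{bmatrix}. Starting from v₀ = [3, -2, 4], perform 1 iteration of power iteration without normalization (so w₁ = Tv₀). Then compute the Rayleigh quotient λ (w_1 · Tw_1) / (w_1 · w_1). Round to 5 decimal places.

w1 = Tv₀ = ((-5)·3 + (-2)·(-2) + (-5)·4; 0·3 + 1·(-2) + 3·4; 2·3 + 1·(-2) + 0·4) = (-31, 10, 4)
Tw1 = (115, 22, -52)
w1·Tw1 = (-31)·115 + 10·22 + 4·(-52) = -3553; w1·w1 = (-31)·(-31) + 10·10 + 4·4 = 1077
λ ≈ -3553/1077 = -3.29898

λ ≈ -3.29898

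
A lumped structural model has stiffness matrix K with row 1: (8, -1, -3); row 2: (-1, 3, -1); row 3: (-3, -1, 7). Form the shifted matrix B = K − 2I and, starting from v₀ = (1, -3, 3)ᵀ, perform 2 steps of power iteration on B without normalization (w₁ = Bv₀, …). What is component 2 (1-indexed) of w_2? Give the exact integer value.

-22

B = K − 2I has rows (6, -1, -3); (-1, 1, -1); (-3, -1, 5)
w1 = Bv₀ = (0, -7, 15)
w2 = Bw1 = (-38, -22, 82)
Requested component of w2: -22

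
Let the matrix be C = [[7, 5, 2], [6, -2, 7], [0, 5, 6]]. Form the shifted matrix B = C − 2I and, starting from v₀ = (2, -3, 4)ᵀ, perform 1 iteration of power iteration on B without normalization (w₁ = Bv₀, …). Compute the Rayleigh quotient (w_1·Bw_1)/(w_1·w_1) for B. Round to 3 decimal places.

B = C − 2I has rows (5, 5, 2); (6, -4, 7); (0, 5, 4)
w1 = Bv₀ = (5·2 + 5·(-3) + 2·4; 6·2 + (-4)·(-3) + 7·4; 0·2 + 5·(-3) + 4·4) = (3, 52, 1)
Bw1 = (277, -183, 264)
w1·Bw1 = -8421; w1·w1 = 2714; μ ≈ -8421/2714 = -3.103

-3.103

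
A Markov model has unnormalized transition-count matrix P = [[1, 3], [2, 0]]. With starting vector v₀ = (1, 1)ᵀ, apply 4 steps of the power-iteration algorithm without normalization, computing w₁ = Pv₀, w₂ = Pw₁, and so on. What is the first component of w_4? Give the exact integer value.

w1 = Pv₀ = (4, 2)
w2 = Pw1 = (10, 8)
w3 = Pw2 = (34, 20)
w4 = Pw3 = (94, 68)
The requested component of w4 is 94.

94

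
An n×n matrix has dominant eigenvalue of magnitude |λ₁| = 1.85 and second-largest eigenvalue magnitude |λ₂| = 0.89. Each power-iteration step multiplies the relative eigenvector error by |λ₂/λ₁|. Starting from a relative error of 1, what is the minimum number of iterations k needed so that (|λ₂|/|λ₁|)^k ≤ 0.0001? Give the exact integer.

|λ₂/λ₁| = 0.89/1.85 = 0.48108
Need k ≥ ln(0.0001) / ln(0.48108) = -9.2103 / -0.7317 ≈ 12.587
Smallest integer k satisfying the bound: 13

13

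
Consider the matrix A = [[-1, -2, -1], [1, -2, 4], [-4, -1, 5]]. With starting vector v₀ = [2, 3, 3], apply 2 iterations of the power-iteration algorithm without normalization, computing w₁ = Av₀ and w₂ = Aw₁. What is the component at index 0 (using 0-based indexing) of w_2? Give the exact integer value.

-9

w1 = Av₀ = (-11, 8, 4)
w2 = Aw1 = (-9, -11, 56)
The requested component of w2 is -9.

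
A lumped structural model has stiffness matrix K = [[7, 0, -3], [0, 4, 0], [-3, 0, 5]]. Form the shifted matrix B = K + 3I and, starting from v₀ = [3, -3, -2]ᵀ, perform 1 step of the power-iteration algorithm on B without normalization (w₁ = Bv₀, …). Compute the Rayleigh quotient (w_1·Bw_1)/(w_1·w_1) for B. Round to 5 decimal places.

μ ≈ 11.19687

B = K + 3I has rows (10, 0, -3); (0, 7, 0); (-3, 0, 8)
w1 = Bv₀ = (10·3 + 0·(-3) + (-3)·(-2); 0·3 + 7·(-3) + 0·(-2); (-3)·3 + 0·(-3) + 8·(-2)) = (36, -21, -25)
Bw1 = (435, -147, -308)
w1·Bw1 = 26447; w1·w1 = 2362; μ ≈ 26447/2362 = 11.19687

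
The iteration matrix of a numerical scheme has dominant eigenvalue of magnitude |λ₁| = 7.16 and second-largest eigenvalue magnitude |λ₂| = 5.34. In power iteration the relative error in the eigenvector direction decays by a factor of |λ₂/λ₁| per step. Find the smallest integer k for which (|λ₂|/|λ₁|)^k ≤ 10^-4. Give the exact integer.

|λ₂/λ₁| = 5.34/7.16 = 0.74581
Need k ≥ ln(10^-4) / ln(0.74581) = -9.2103 / -0.2933 ≈ 31.404
Smallest integer k satisfying the bound: 32

32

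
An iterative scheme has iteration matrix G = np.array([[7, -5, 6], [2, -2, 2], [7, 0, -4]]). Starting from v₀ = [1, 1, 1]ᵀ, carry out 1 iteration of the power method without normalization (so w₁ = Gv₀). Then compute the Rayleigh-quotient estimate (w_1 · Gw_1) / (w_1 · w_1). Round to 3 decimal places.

8.831

w1 = Gv₀ = (8, 2, 3)
Gw1 = (64, 18, 44)
w1·Gw1 = 8·64 + 2·18 + 3·44 = 680; w1·w1 = 8·8 + 2·2 + 3·3 = 77
λ ≈ 680/77 = 8.831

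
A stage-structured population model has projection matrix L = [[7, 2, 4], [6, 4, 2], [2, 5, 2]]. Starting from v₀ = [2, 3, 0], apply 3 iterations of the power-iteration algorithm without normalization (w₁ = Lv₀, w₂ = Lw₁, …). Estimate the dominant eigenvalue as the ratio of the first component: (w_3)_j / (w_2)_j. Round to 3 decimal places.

w1 = Lv₀ = (7·2 + 2·3 + 4·0; 6·2 + 4·3 + 2·0; 2·2 + 5·3 + 2·0) = (20, 24, 19)
w2 = Lw1 = (7·20 + 2·24 + 4·19; 6·20 + 4·24 + 2·19; 2·20 + 5·24 + 2·19) = (264, 254, 198)
w3 = Lw2 = (3148, 2996, 2194)
Ratio at component: 3148 / 264 = 11.924

11.924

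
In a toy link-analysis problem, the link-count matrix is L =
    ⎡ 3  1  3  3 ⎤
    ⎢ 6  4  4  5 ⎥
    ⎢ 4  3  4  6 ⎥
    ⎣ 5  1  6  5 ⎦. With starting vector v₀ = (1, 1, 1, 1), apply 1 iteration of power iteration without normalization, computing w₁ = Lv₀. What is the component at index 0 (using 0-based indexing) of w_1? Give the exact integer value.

10

w1 = Lv₀ = (3·1 + 1·1 + 3·1 + 3·1; 6·1 + 4·1 + 4·1 + 5·1; 4·1 + 3·1 + 4·1 + 6·1; 5·1 + 1·1 + 6·1 + 5·1) = (10, 19, 17, 17)
The requested component of w1 is 10.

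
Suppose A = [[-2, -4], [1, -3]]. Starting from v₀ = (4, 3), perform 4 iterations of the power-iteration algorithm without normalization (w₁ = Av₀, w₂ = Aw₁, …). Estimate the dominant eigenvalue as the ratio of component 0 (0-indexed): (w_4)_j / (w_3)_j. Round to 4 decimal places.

w1 = Av₀ = (-20, -5)
w2 = Aw1 = (60, -5)
w3 = Aw2 = (-100, 75)
w4 = Aw3 = (-100, -325)
Ratio at component: -100 / -100 = 1.0000

λ ≈ 1.0000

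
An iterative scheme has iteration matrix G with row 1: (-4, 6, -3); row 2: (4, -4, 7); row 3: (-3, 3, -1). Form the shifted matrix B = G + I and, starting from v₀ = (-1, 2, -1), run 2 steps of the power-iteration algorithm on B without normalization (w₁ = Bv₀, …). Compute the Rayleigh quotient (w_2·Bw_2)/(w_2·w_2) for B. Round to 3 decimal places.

μ ≈ -10.811

B = G + I has rows (-3, 6, -3); (4, -3, 7); (-3, 3, 0)
w1 = Bv₀ = (18, -17, 9)
w2 = Bw1 = (-183, 186, -105)
Bw2 = (1980, -2025, 1107)
w2·Bw2 = -855225; w2·w2 = 79110; μ ≈ -855225/79110 = -10.811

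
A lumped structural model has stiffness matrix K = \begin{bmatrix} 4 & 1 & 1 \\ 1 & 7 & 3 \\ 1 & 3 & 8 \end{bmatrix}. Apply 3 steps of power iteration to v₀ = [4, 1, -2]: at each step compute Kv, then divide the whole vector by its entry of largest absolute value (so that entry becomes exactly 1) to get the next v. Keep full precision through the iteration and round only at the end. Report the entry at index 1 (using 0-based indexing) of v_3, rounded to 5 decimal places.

-0.43128

Kv0 = (15.000000, 5.000000, -9.000000); divide by 15.000000 → v1 = (1.000000, 0.333333, -0.600000)
Kv1 = (3.733333, 1.533333, -2.800000); divide by 3.733333 → v2 = (1.000000, 0.410714, -0.750000)
Kv2 = (3.660714, 1.625000, -3.767857); divide by -3.767857 → v3 = (-0.971564, -0.431280, 1.000000)
Requested entry of v3: 91/-211 = -0.43128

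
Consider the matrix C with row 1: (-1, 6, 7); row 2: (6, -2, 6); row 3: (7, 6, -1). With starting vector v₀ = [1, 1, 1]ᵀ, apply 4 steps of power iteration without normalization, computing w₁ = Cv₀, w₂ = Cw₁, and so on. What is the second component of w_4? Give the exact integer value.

w1 = Cv₀ = ((-1)·1 + 6·1 + 7·1; 6·1 + (-2)·1 + 6·1; 7·1 + 6·1 + (-1)·1) = (12, 10, 12)
w2 = Cw1 = ((-1)·12 + 6·10 + 7·12; 6·12 + (-2)·10 + 6·12; 7·12 + 6·10 + (-1)·12) = (132, 124, 132)
w3 = Cw2 = (1536, 1336, 1536)
w4 = Cw3 = (17232, 15760, 17232)
The requested component of w4 is 15760.

15760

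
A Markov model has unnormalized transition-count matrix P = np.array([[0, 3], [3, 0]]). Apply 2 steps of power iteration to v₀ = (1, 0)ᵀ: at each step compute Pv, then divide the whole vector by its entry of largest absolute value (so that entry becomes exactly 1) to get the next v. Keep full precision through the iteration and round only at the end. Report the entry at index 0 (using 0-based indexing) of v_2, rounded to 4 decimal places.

Pv0 = (0.00000, 3.00000); divide by 3.00000 → v1 = (0.00000, 1.00000)
Pv1 = (3.00000, 0.00000); divide by 3.00000 → v2 = (1.00000, 0.00000)
Requested entry of v2: 9/9 = 1.0000

1.0000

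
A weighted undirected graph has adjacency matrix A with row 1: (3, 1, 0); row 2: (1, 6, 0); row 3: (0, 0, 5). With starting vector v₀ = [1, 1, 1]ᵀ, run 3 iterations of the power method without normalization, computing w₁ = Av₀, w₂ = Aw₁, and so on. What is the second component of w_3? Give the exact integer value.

295

w1 = Av₀ = (4, 7, 5)
w2 = Aw1 = (19, 46, 25)
w3 = Aw2 = (103, 295, 125)
The requested component of w3 is 295.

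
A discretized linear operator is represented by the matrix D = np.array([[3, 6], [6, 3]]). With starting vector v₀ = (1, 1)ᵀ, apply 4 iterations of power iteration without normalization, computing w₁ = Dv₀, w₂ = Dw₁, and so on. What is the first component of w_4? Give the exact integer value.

w1 = Dv₀ = (3·1 + 6·1; 6·1 + 3·1) = (9, 9)
w2 = Dw1 = (3·9 + 6·9; 6·9 + 3·9) = (81, 81)
w3 = Dw2 = (729, 729)
w4 = Dw3 = (6561, 6561)
The requested component of w4 is 6561.

6561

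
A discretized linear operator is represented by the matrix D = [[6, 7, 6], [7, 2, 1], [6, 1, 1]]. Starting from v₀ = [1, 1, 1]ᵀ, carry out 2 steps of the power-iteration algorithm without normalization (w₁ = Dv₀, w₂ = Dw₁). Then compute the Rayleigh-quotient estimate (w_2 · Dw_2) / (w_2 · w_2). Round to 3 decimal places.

13.637

w1 = Dv₀ = (19, 10, 8)
w2 = Dw1 = (232, 161, 132)
Dw2 = (3311, 2078, 1685)
w2·Dw2 = 232·3311 + 161·2078 + 132·1685 = 1325130; w2·w2 = 232·232 + 161·161 + 132·132 = 97169
λ ≈ 1325130/97169 = 13.637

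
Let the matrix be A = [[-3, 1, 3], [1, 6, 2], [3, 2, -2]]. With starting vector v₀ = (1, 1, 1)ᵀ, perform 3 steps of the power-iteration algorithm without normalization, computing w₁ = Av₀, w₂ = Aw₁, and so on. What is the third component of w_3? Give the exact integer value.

w1 = Av₀ = (1, 9, 3)
w2 = Aw1 = (15, 61, 15)
w3 = Aw2 = (61, 411, 137)
The requested component of w3 is 137.

137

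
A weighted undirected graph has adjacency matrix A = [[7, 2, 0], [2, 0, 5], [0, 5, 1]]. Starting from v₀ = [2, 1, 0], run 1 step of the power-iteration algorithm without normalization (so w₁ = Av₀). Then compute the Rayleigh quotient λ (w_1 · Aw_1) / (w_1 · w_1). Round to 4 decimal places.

w1 = Av₀ = (7·2 + 2·1 + 0·0; 2·2 + 0·1 + 5·0; 0·2 + 5·1 + 1·0) = (16, 4, 5)
Aw1 = (120, 57, 25)
w1·Aw1 = 16·120 + 4·57 + 5·25 = 2273; w1·w1 = 16·16 + 4·4 + 5·5 = 297
λ ≈ 2273/297 = 7.6532

λ ≈ 7.6532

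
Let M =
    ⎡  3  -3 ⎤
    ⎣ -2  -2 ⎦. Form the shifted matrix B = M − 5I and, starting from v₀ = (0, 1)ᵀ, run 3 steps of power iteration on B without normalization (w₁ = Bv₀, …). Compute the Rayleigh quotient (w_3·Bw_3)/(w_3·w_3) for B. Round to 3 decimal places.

B = M − 5I has rows (-2, -3); (-2, -7)
w1 = Bv₀ = ((-2)·0 + (-3)·1; (-2)·0 + (-7)·1) = (-3, -7)
w2 = Bw1 = ((-2)·(-3) + (-3)·(-7); (-2)·(-3) + (-7)·(-7)) = (27, 55)
w3 = Bw2 = (-219, -439)
Bw3 = (1755, 3511)
w3·Bw3 = -1925674; w3·w3 = 240682; μ ≈ -1925674/240682 = -8.001

μ ≈ -8.001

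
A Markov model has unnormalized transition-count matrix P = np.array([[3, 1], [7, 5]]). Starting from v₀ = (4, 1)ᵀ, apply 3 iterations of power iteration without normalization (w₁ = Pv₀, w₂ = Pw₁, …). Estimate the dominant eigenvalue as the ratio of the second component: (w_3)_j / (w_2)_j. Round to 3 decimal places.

λ ≈ 6.969

w1 = Pv₀ = (3·4 + 1·1; 7·4 + 5·1) = (13, 33)
w2 = Pw1 = (3·13 + 1·33; 7·13 + 5·33) = (72, 256)
w3 = Pw2 = (472, 1784)
Ratio at component: 1784 / 256 = 6.969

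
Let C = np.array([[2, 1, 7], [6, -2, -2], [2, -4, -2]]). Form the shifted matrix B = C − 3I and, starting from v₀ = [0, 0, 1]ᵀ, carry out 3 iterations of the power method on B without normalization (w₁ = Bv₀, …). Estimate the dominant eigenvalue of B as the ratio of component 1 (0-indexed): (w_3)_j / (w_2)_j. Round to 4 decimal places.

μ ≈ -10.7742

B = C − 3I has rows (-1, 1, 7); (6, -5, -2); (2, -4, -5)
w1 = Bv₀ = (7, -2, -5)
w2 = Bw1 = (-44, 62, 47)
w3 = Bw2 = (435, -668, -571)
Ratio: -668/62 = -10.7742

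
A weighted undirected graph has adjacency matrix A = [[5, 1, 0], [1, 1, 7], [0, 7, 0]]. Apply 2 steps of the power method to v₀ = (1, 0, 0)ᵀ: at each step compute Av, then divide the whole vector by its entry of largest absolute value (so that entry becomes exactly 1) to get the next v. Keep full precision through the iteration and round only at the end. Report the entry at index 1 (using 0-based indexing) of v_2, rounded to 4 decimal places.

0.2308

Av0 = (5.00000, 1.00000, 0.00000); divide by 5.00000 → v1 = (1.00000, 0.20000, 0.00000)
Av1 = (5.20000, 1.20000, 1.40000); divide by 5.20000 → v2 = (1.00000, 0.23077, 0.26923)
Requested entry of v2: 6/26 = 0.2308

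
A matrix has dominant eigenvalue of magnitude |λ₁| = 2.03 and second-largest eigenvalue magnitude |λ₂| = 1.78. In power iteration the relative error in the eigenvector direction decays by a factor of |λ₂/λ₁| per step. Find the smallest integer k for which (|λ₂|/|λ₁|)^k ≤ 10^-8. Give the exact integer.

|λ₂/λ₁| = 1.78/2.03 = 0.87685
Need k ≥ ln(10^-8) / ln(0.87685) = -18.4207 / -0.1314 ≈ 140.164
Smallest integer k satisfying the bound: 141

141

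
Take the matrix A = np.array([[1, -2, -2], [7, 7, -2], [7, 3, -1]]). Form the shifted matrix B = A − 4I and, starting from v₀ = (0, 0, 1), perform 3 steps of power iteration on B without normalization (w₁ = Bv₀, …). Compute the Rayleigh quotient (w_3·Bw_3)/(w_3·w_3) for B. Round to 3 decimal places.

B = A − 4I has rows (-3, -2, -2); (7, 3, -2); (7, 3, -5)
w1 = Bv₀ = (-2, -2, -5)
w2 = Bw1 = (20, -10, 5)
w3 = Bw2 = (-50, 100, 85)
Bw3 = (-220, -220, -475)
w3·Bw3 = -51375; w3·w3 = 19725; μ ≈ -51375/19725 = -2.605

-2.605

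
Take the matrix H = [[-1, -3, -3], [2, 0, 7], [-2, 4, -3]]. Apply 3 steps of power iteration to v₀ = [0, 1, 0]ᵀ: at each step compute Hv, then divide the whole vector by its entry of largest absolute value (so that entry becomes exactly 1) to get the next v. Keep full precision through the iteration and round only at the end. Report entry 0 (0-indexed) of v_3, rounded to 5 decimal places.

-0.31452

Hv0 = (-3.000000, 0.000000, 4.000000); divide by 4.000000 → v1 = (-0.750000, 0.000000, 1.000000)
Hv1 = (-2.250000, 5.500000, -1.500000); divide by 5.500000 → v2 = (-0.409091, 1.000000, -0.272727)
Hv2 = (-1.772727, -2.727273, 5.636364); divide by 5.636364 → v3 = (-0.314516, -0.483871, 1.000000)
Requested entry of v3: -39/124 = -0.31452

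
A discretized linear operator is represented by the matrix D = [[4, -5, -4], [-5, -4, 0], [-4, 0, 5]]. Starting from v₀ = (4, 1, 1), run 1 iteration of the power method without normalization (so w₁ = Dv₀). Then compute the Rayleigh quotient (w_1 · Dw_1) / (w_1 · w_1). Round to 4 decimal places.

w1 = Dv₀ = (4·4 + (-5)·1 + (-4)·1; (-5)·4 + (-4)·1 + 0·1; (-4)·4 + 0·1 + 5·1) = (7, -24, -11)
Dw1 = (192, 61, -83)
w1·Dw1 = 7·192 + (-24)·61 + (-11)·(-83) = 793; w1·w1 = 7·7 + (-24)·(-24) + (-11)·(-11) = 746
λ ≈ 793/746 = 1.0630

λ ≈ 1.0630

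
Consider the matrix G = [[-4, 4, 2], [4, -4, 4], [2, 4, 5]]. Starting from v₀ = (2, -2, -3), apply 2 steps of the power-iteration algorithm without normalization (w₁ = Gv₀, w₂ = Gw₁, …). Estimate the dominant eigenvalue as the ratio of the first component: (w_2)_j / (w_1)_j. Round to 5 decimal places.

-3.00000

w1 = Gv₀ = (-22, 4, -19)
w2 = Gw1 = (66, -180, -123)
Ratio at component: 66 / -22 = -3.00000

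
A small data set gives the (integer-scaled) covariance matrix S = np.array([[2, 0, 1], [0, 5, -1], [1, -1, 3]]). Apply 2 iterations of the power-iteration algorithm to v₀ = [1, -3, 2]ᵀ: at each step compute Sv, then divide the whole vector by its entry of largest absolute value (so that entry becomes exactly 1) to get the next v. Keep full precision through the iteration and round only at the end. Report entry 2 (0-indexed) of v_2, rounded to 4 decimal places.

Sv0 = (4.00000, -17.00000, 10.00000); divide by -17.00000 → v1 = (-0.23529, 1.00000, -0.58824)
Sv1 = (-1.05882, 5.58824, -3.00000); divide by 5.58824 → v2 = (-0.18947, 1.00000, -0.53684)
Requested entry of v2: 51/-95 = -0.5368

-0.5368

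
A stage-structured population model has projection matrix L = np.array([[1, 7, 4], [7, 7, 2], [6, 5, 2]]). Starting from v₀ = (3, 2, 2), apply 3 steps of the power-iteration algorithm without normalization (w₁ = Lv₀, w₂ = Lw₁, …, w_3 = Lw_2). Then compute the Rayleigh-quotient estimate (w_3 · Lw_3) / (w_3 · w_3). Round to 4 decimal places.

w1 = Lv₀ = (25, 39, 32)
w2 = Lw1 = (426, 512, 409)
w3 = Lw2 = (5646, 7384, 5934)
Lw3 = (81070, 103078, 82664)
w3·Lw3 = 5646·81070 + 7384·103078 + 5934·82664 = 1709377348; w3·w3 = 5646·5646 + 7384·7384 + 5934·5934 = 121613128
λ ≈ 1709377348/121613128 = 14.0559

λ ≈ 14.0559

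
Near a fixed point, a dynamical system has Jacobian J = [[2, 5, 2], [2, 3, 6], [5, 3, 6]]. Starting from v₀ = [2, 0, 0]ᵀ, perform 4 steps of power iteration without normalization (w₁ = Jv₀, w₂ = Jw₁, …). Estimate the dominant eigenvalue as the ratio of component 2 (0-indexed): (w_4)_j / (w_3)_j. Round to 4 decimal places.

w1 = Jv₀ = (4, 4, 10)
w2 = Jw1 = (48, 80, 92)
w3 = Jw2 = (680, 888, 1032)
w4 = Jw3 = (7864, 10216, 12256)
Ratio at component: 12256 / 1032 = 11.8760

11.8760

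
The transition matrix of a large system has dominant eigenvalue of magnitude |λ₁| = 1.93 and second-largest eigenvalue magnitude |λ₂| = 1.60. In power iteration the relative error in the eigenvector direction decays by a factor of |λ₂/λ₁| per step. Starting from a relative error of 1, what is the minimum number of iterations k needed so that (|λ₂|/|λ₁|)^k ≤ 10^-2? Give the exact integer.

25

|λ₂/λ₁| = 1.60/1.93 = 0.82902
Need k ≥ ln(10^-2) / ln(0.82902) = -4.6052 / -0.1875 ≈ 24.559
Smallest integer k satisfying the bound: 25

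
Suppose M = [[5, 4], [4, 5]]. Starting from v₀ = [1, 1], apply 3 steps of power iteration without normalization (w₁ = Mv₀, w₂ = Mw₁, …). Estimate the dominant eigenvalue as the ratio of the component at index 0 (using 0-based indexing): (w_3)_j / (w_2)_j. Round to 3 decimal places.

λ ≈ 9.000

w1 = Mv₀ = (9, 9)
w2 = Mw1 = (81, 81)
w3 = Mw2 = (729, 729)
Ratio at component: 729 / 81 = 9.000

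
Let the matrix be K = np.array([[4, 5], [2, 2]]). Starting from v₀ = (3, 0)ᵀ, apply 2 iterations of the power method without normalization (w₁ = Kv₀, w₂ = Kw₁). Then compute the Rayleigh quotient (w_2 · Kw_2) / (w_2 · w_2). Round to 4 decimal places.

λ ≈ 6.3122

w1 = Kv₀ = (4·3 + 5·0; 2·3 + 2·0) = (12, 6)
w2 = Kw1 = (4·12 + 5·6; 2·12 + 2·6) = (78, 36)
Kw2 = (492, 228)
w2·Kw2 = 78·492 + 36·228 = 46584; w2·w2 = 78·78 + 36·36 = 7380
λ ≈ 46584/7380 = 6.3122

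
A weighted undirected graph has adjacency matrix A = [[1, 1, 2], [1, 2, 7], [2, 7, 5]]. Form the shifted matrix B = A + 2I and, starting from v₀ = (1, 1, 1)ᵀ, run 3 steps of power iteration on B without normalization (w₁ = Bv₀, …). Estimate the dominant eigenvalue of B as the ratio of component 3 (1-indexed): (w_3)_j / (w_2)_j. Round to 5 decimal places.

B = A + 2I has rows (3, 1, 2); (1, 4, 7); (2, 7, 7)
w1 = Bv₀ = (3·1 + 1·1 + 2·1; 1·1 + 4·1 + 7·1; 2·1 + 7·1 + 7·1) = (6, 12, 16)
w2 = Bw1 = (3·6 + 1·12 + 2·16; 1·6 + 4·12 + 7·16; 2·6 + 7·12 + 7·16) = (62, 166, 208)
w3 = Bw2 = (768, 2182, 2742)
Ratio: 2742/208 = 13.18269

13.18269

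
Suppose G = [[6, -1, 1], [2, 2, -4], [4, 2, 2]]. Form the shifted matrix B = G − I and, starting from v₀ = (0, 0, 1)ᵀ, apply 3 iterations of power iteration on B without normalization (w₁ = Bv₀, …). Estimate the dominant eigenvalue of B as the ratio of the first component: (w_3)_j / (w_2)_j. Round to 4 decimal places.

B = G − I has rows (5, -1, 1); (2, 1, -4); (4, 2, 1)
w1 = Bv₀ = (5·0 + (-1)·0 + 1·1; 2·0 + 1·0 + (-4)·1; 4·0 + 2·0 + 1·1) = (1, -4, 1)
w2 = Bw1 = (5·1 + (-1)·(-4) + 1·1; 2·1 + 1·(-4) + (-4)·1; 4·1 + 2·(-4) + 1·1) = (10, -6, -3)
w3 = Bw2 = (53, 26, 25)
Ratio: 53/10 = 5.3000

5.3000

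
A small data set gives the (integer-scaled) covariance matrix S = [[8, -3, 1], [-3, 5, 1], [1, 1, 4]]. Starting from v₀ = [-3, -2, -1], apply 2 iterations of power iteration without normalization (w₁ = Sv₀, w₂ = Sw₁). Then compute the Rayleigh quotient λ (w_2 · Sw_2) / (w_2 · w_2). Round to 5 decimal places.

9.09165

w1 = Sv₀ = (8·(-3) + (-3)·(-2) + 1·(-1); (-3)·(-3) + 5·(-2) + 1·(-1); 1·(-3) + 1·(-2) + 4·(-1)) = (-19, -2, -9)
w2 = Sw1 = (8·(-19) + (-3)·(-2) + 1·(-9); (-3)·(-19) + 5·(-2) + 1·(-9); 1·(-19) + 1·(-2) + 4·(-9)) = (-155, 38, -57)
Sw2 = (-1411, 598, -345)
w2·Sw2 = (-155)·(-1411) + 38·598 + (-57)·(-345) = 261094; w2·w2 = (-155)·(-155) + 38·38 + (-57)·(-57) = 28718
λ ≈ 261094/28718 = 9.09165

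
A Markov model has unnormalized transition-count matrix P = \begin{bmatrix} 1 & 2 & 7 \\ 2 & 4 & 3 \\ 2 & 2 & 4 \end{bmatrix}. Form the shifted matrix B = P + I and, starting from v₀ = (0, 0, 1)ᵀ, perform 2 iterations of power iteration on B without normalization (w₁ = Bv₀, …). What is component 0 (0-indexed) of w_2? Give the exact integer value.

B = P + I has rows (2, 2, 7); (2, 5, 3); (2, 2, 5)
w1 = Bv₀ = (2·0 + 2·0 + 7·1; 2·0 + 5·0 + 3·1; 2·0 + 2·0 + 5·1) = (7, 3, 5)
w2 = Bw1 = (2·7 + 2·3 + 7·5; 2·7 + 5·3 + 3·5; 2·7 + 2·3 + 5·5) = (55, 44, 45)
Requested component of w2: 55

55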